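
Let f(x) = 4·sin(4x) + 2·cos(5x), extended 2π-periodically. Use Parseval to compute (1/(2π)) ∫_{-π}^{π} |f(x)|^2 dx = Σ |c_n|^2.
Σ |c_n|^2 = 10

Expand |f|^2 and use orthogonality of {sin(nx), cos(mx)} on [-π, π]:
  ∫_{-π}^{π} sin(nx)^2 dx = π, ∫ cos(mx)^2 dx = π, and cross terms integrate to 0.
So ∫_{-π}^{π} f(x)^2 dx = 4^2 · π + 2^2 · π = (16 + 4)π.
Divide by 2π: (16 + 4)/2 = 10.
By Parseval, this equals Σ |c_n|^2.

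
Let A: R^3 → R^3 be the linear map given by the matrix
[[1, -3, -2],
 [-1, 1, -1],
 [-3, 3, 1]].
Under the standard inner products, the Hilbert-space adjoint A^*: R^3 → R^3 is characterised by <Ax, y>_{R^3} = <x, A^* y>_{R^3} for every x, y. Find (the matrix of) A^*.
A^* = A^T =
[[1, -1, -3],
 [-3, 1, 3],
 [-2, -1, 1]]

For real matrices with standard dot products, the defining identity <Ax, y> = <x, A^* y> gives (Ax)^T y = x^T (A^*) y, i.e. x^T A^T y = x^T (A^*) y. Since this holds for all x, y, we must have A^* = A^T. Therefore
A^* =
[[1, -1, -3],
 [-3, 1, 3],
 [-2, -1, 1]].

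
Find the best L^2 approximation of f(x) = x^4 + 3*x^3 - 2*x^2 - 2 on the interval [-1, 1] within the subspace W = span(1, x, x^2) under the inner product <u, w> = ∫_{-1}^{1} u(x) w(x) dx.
g(x) = -8*x^2/7 + 9*x/5 - 73/35

The best approximation g ∈ W is the orthogonal projection of f onto W. Writing g = a_0 + a_1 x + a_2 x^2, the coefficients solve the normal equations G · a = b where
  G_{ij} = <φ_i, φ_j> and b_i = <f, φ_i>, with φ_0 = 1, φ_1 = x, φ_2 = x^2.
G =
  [2, 0, 2/3]
  [0, 2/3, 0]
  [2/3, 0, 2/5],
b = (-74/15, 6/5, -194/105).
Solving gives a_0 = -73/35, a_1 = 9/5, a_2 = -8/7, so
  g(x) = -8*x^2/7 + 9*x/5 - 73/35.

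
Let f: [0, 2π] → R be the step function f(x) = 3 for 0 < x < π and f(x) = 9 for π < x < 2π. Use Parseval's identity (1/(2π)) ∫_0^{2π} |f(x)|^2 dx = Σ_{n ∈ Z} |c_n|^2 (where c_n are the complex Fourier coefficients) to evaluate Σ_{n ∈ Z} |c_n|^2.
Σ |c_n|^2 = 45

Parseval equates the L^2 energy of f (normalised by 1/(2π)) with the ℓ^2 sum of its Fourier coefficients: (1/(2π)) ∫_0^{2π} |f|^2 = Σ |c_n|^2.
Compute the left side: (1/(2π)) [∫_0^π 3^2 dx + ∫_π^{2π} 9^2 dx] = (1/(2π)) · (9π + 81π) = (9 + 81)/2 = 45.
So Σ_{n ∈ Z} |c_n|^2 = 45.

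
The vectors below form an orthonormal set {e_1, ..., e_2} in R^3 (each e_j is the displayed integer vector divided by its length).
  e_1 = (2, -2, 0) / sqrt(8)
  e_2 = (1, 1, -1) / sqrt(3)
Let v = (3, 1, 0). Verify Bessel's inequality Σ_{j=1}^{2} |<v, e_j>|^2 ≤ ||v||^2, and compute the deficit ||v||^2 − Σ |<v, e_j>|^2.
Σ |<v, e_j>|^2 = 22/3; ||v||^2 = 10; deficit = 8/3

Write each e_j = u_j / sqrt(<u_j, u_j>) where u_j is the displayed integer vector. Then <v, e_j> = <v, u_j> / sqrt(<u_j, u_j>), so |<v, e_j>|^2 = <v, u_j>^2 / <u_j, u_j>.
Coefficients: <v, e_1> = 4/sqrt(8), <v, e_2> = 4/sqrt(3).
Square and sum: Σ |<v, e_j>|^2 = 22/3.
Compute ||v||^2 = v·v = 10.
Deficit = 10 − 22/3 = 8/3 ≥ 0, confirming Bessel's inequality. (The deficit equals ||v − Σ <v,e_j> e_j||^2, the squared distance from v to span{e_j}.)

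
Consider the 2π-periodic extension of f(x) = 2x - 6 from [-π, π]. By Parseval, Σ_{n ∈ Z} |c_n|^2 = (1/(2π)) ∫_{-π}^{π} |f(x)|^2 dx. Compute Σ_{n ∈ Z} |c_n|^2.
Σ |c_n|^2 = 4π^2/3 + 36

Expand and integrate term by term over [-π, π]:
  ∫ (2x)^2 dx = 4·(2π^3/3); ∫ 2·2·(-6)·x dx = 0 (odd integrand); ∫ (-6)^2 dx = 36·2π.
So (1/(2π)) ∫_{-π}^{π} (2x - 6)^2 dx = 4π^2/3 + 36 = 4π^2/3 + 36.
Parseval ⇒ Σ |c_n|^2 = 4π^2/3 + 36.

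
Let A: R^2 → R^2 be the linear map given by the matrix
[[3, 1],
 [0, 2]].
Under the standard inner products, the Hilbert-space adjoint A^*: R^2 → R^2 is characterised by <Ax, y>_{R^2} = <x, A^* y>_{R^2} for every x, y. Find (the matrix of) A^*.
A^* = A^T =
[[3, 0],
 [1, 2]]

For real matrices with standard dot products, the defining identity <Ax, y> = <x, A^* y> gives (Ax)^T y = x^T (A^*) y, i.e. x^T A^T y = x^T (A^*) y. Since this holds for all x, y, we must have A^* = A^T. Therefore
A^* =
[[3, 0],
 [1, 2]].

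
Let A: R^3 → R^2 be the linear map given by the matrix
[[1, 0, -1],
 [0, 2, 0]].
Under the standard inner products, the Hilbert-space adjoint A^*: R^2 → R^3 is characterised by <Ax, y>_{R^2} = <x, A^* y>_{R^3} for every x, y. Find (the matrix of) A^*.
A^* = A^T =
[[1, 0],
 [0, 2],
 [-1, 0]]

For real matrices with standard dot products, the defining identity <Ax, y> = <x, A^* y> gives (Ax)^T y = x^T (A^*) y, i.e. x^T A^T y = x^T (A^*) y. Since this holds for all x, y, we must have A^* = A^T. Therefore
A^* =
[[1, 0],
 [0, 2],
 [-1, 0]].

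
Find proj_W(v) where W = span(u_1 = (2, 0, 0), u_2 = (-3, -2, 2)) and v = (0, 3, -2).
proj_W(v) = (0, 5/2, -5/2)

Set up U = [u_1 | ... | u_2] ∈ R^(3×2). The projector onto W = col(U) is P = U (U^T U)^(-1) U^T.
Compute U^T U =
  [4, -6]
  [-6, 17],
and U^T v = (0, -10).
Solve U^T U · c = U^T v for the coefficients: c = (-15/8, -5/4). The projection is proj_W(v) = U c.
Check: (v - proj_W(v)) · u_1 = 0  (should be 0).
Check: (v - proj_W(v)) · u_2 = 0  (should be 0).
Result: proj_W(v) = (0, 5/2, -5/2).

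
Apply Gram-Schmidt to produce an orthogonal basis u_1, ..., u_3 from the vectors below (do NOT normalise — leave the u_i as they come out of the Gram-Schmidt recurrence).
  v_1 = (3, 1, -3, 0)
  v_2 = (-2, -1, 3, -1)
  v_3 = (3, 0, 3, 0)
Orthogonal basis:
  u_1 = (3, 1, -3, 0)
  u_2 = (10/19, -3/19, 9/19, -1)
  u_3 = (57/29, 9/29, 60/29, 57/29)

Apply the Gram-Schmidt recurrence
  u_1 = v_1
  u_i = v_i − Σ_{j<i} ((v_i · u_j) / (u_j · u_j)) · u_j.

Step by step this gives:
  u_1 = (3, 1, -3, 0)
  u_2 = (10/19, -3/19, 9/19, -1)
  u_3 = (57/29, 9/29, 60/29, 57/29)

Orthogonality check:
  u_2 · u_1 = 0 (should be 0)
  u_3 · u_1 = 0 (should be 0)
  u_3 · u_2 = 0 (should be 0)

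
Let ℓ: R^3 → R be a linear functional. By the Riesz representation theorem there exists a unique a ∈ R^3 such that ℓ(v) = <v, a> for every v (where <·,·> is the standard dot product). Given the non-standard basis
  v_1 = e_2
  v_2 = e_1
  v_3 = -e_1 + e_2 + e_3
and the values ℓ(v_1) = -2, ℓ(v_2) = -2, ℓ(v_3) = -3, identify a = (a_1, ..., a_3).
a = (-2, -2, -3)

Write a = (a_1, ..., a_3) in the standard basis. For each basis vector v_i, ℓ(v_i) = <v_i, a> is a linear equation in the a_j's. Collect the n equations into a matrix system V a = ℓ, where row i of V is v_i (expressed in the standard basis). Since V is invertible (lower-triangular with 1s on the diagonal, up to permutation), solve by back-substitution:
  V =
[[0, 1, 0],
 [1, 0, 0],
 [-1, 1, 1]]
  V a = (-2, -2, -3)
Solving gives a = (-2, -2, -3).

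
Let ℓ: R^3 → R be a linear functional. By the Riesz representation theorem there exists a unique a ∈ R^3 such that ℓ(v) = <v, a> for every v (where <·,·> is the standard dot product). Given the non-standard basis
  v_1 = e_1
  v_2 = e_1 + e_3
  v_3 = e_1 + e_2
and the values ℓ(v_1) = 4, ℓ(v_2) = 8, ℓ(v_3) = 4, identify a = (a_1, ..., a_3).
a = (4, 0, 4)

Write a = (a_1, ..., a_3) in the standard basis. For each basis vector v_i, ℓ(v_i) = <v_i, a> is a linear equation in the a_j's. Collect the n equations into a matrix system V a = ℓ, where row i of V is v_i (expressed in the standard basis). Since V is invertible (lower-triangular with 1s on the diagonal, up to permutation), solve by back-substitution:
  V =
[[1, 0, 0],
 [1, 0, 1],
 [1, 1, 0]]
  V a = (4, 8, 4)
Solving gives a = (4, 0, 4).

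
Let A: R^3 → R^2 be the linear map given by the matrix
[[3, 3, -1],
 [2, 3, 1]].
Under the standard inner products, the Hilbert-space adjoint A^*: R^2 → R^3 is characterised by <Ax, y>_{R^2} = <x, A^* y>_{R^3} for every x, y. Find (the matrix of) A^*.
A^* = A^T =
[[3, 2],
 [3, 3],
 [-1, 1]]

For real matrices with standard dot products, the defining identity <Ax, y> = <x, A^* y> gives (Ax)^T y = x^T (A^*) y, i.e. x^T A^T y = x^T (A^*) y. Since this holds for all x, y, we must have A^* = A^T. Therefore
A^* =
[[3, 2],
 [3, 3],
 [-1, 1]].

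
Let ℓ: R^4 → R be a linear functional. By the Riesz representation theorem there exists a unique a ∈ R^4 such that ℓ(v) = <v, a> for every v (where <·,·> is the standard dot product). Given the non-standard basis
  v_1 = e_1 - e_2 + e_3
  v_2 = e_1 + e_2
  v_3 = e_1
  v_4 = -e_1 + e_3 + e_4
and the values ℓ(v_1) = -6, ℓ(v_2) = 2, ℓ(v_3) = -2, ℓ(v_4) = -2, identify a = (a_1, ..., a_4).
a = (-2, 4, 0, -4)

Write a = (a_1, ..., a_4) in the standard basis. For each basis vector v_i, ℓ(v_i) = <v_i, a> is a linear equation in the a_j's. Collect the n equations into a matrix system V a = ℓ, where row i of V is v_i (expressed in the standard basis). Since V is invertible (lower-triangular with 1s on the diagonal, up to permutation), solve by back-substitution:
  V =
[[1, -1, 1, 0],
 [1, 1, 0, 0],
 [1, 0, 0, 0],
 [-1, 0, 1, 1]]
  V a = (-6, 2, -2, -2)
Solving gives a = (-2, 4, 0, -4).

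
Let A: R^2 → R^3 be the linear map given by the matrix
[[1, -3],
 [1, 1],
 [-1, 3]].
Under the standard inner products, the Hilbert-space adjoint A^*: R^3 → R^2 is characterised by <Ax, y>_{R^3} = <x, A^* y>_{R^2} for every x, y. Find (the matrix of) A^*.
A^* = A^T =
[[1, 1, -1],
 [-3, 1, 3]]

For real matrices with standard dot products, the defining identity <Ax, y> = <x, A^* y> gives (Ax)^T y = x^T (A^*) y, i.e. x^T A^T y = x^T (A^*) y. Since this holds for all x, y, we must have A^* = A^T. Therefore
A^* =
[[1, 1, -1],
 [-3, 1, 3]].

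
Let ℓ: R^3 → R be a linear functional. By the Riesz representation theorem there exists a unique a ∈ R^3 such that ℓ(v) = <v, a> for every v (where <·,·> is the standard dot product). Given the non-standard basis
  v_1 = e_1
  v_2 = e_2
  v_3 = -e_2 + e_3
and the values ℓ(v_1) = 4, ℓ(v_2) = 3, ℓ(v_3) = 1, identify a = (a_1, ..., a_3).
a = (4, 3, 4)

Write a = (a_1, ..., a_3) in the standard basis. For each basis vector v_i, ℓ(v_i) = <v_i, a> is a linear equation in the a_j's. Collect the n equations into a matrix system V a = ℓ, where row i of V is v_i (expressed in the standard basis). Since V is invertible (lower-triangular with 1s on the diagonal, up to permutation), solve by back-substitution:
  V =
[[1, 0, 0],
 [0, 1, 0],
 [0, -1, 1]]
  V a = (4, 3, 1)
Solving gives a = (4, 3, 4).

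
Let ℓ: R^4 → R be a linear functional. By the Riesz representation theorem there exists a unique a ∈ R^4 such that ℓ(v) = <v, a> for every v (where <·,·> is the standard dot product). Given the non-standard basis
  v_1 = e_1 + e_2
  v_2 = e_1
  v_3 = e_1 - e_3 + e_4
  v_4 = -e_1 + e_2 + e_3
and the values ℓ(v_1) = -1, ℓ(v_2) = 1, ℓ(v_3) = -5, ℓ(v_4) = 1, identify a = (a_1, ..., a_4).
a = (1, -2, 4, -2)

Write a = (a_1, ..., a_4) in the standard basis. For each basis vector v_i, ℓ(v_i) = <v_i, a> is a linear equation in the a_j's. Collect the n equations into a matrix system V a = ℓ, where row i of V is v_i (expressed in the standard basis). Since V is invertible (lower-triangular with 1s on the diagonal, up to permutation), solve by back-substitution:
  V =
[[1, 1, 0, 0],
 [1, 0, 0, 0],
 [1, 0, -1, 1],
 [-1, 1, 1, 0]]
  V a = (-1, 1, -5, 1)
Solving gives a = (1, -2, 4, -2).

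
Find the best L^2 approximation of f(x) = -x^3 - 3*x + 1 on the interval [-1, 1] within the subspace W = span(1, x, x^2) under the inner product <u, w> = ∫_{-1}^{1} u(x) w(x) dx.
g(x) = 1 - 18*x/5

The best approximation g ∈ W is the orthogonal projection of f onto W. Writing g = a_0 + a_1 x + a_2 x^2, the coefficients solve the normal equations G · a = b where
  G_{ij} = <φ_i, φ_j> and b_i = <f, φ_i>, with φ_0 = 1, φ_1 = x, φ_2 = x^2.
G =
  [2, 0, 2/3]
  [0, 2/3, 0]
  [2/3, 0, 2/5],
b = (2, -12/5, 2/3).
Solving gives a_0 = 1, a_1 = -18/5, a_2 = 0, so
  g(x) = 1 - 18*x/5.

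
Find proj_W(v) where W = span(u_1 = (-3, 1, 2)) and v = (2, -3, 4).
proj_W(v) = (3/14, -1/14, -1/7)

Set up U = [u_1 | ... | u_1] ∈ R^(3×1). The projector onto W = col(U) is P = U (U^T U)^(-1) U^T.
Compute U^T U =
  [14],
and U^T v = (-1).
Solve U^T U · c = U^T v for the coefficients: c = (-1/14). The projection is proj_W(v) = U c.
Check: (v - proj_W(v)) · u_1 = 0  (should be 0).
Result: proj_W(v) = (3/14, -1/14, -1/7).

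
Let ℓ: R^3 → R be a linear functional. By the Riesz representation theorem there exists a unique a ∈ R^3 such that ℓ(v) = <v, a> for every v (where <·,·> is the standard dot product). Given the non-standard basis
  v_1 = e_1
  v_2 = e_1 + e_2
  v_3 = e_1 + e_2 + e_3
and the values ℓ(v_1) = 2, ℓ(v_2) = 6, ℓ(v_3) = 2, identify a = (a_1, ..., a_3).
a = (2, 4, -4)

Write a = (a_1, ..., a_3) in the standard basis. For each basis vector v_i, ℓ(v_i) = <v_i, a> is a linear equation in the a_j's. Collect the n equations into a matrix system V a = ℓ, where row i of V is v_i (expressed in the standard basis). Since V is invertible (lower-triangular with 1s on the diagonal, up to permutation), solve by back-substitution:
  V =
[[1, 0, 0],
 [1, 1, 0],
 [1, 1, 1]]
  V a = (2, 6, 2)
Solving gives a = (2, 4, -4).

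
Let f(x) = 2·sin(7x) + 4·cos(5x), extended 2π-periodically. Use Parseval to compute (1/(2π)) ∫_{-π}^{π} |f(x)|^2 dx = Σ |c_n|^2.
Σ |c_n|^2 = 10

Expand |f|^2 and use orthogonality of {sin(nx), cos(mx)} on [-π, π]:
  ∫_{-π}^{π} sin(nx)^2 dx = π, ∫ cos(mx)^2 dx = π, and cross terms integrate to 0.
So ∫_{-π}^{π} f(x)^2 dx = 2^2 · π + 4^2 · π = (4 + 16)π.
Divide by 2π: (4 + 16)/2 = 10.
By Parseval, this equals Σ |c_n|^2.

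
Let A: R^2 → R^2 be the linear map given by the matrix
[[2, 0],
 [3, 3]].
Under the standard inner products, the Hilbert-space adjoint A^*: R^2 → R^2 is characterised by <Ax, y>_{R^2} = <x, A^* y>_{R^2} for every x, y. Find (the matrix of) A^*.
A^* = A^T =
[[2, 3],
 [0, 3]]

For real matrices with standard dot products, the defining identity <Ax, y> = <x, A^* y> gives (Ax)^T y = x^T (A^*) y, i.e. x^T A^T y = x^T (A^*) y. Since this holds for all x, y, we must have A^* = A^T. Therefore
A^* =
[[2, 3],
 [0, 3]].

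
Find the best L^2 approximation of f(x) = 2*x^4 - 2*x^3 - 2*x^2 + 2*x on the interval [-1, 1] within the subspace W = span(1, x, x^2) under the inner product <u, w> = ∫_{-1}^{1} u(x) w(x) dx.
g(x) = -2*x^2/7 + 4*x/5 - 6/35

The best approximation g ∈ W is the orthogonal projection of f onto W. Writing g = a_0 + a_1 x + a_2 x^2, the coefficients solve the normal equations G · a = b where
  G_{ij} = <φ_i, φ_j> and b_i = <f, φ_i>, with φ_0 = 1, φ_1 = x, φ_2 = x^2.
G =
  [2, 0, 2/3]
  [0, 2/3, 0]
  [2/3, 0, 2/5],
b = (-8/15, 8/15, -8/35).
Solving gives a_0 = -6/35, a_1 = 4/5, a_2 = -2/7, so
  g(x) = -2*x^2/7 + 4*x/5 - 6/35.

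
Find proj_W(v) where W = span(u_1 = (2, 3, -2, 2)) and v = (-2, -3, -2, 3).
proj_W(v) = (-2/7, -3/7, 2/7, -2/7)

Set up U = [u_1 | ... | u_1] ∈ R^(4×1). The projector onto W = col(U) is P = U (U^T U)^(-1) U^T.
Compute U^T U =
  [21],
and U^T v = (-3).
Solve U^T U · c = U^T v for the coefficients: c = (-1/7). The projection is proj_W(v) = U c.
Check: (v - proj_W(v)) · u_1 = 0  (should be 0).
Result: proj_W(v) = (-2/7, -3/7, 2/7, -2/7).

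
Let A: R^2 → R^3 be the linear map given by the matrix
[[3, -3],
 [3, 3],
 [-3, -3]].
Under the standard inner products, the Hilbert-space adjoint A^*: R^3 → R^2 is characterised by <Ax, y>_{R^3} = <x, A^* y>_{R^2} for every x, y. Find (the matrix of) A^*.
A^* = A^T =
[[3, 3, -3],
 [-3, 3, -3]]

For real matrices with standard dot products, the defining identity <Ax, y> = <x, A^* y> gives (Ax)^T y = x^T (A^*) y, i.e. x^T A^T y = x^T (A^*) y. Since this holds for all x, y, we must have A^* = A^T. Therefore
A^* =
[[3, 3, -3],
 [-3, 3, -3]].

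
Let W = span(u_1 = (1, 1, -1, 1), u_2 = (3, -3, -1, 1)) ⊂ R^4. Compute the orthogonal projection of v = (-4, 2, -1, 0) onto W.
proj_W(v) = (-46/19, 53/19, 13/19, -13/19)

Set up U = [u_1 | ... | u_2] ∈ R^(4×2). The projector onto W = col(U) is P = U (U^T U)^(-1) U^T.
Compute U^T U =
  [4, 2]
  [2, 20],
and U^T v = (-1, -17).
Solve U^T U · c = U^T v for the coefficients: c = (7/38, -33/38). The projection is proj_W(v) = U c.
Check: (v - proj_W(v)) · u_1 = 0  (should be 0).
Check: (v - proj_W(v)) · u_2 = 0  (should be 0).
Result: proj_W(v) = (-46/19, 53/19, 13/19, -13/19).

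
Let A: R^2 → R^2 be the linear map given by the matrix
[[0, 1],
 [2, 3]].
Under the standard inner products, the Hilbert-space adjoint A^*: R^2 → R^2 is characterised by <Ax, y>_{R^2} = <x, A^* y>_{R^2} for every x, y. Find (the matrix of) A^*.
A^* = A^T =
[[0, 2],
 [1, 3]]

For real matrices with standard dot products, the defining identity <Ax, y> = <x, A^* y> gives (Ax)^T y = x^T (A^*) y, i.e. x^T A^T y = x^T (A^*) y. Since this holds for all x, y, we must have A^* = A^T. Therefore
A^* =
[[0, 2],
 [1, 3]].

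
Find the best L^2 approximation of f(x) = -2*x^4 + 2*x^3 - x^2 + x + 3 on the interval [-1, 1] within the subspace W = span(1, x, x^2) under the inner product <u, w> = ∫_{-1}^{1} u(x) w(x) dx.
g(x) = -19*x^2/7 + 11*x/5 + 111/35

The best approximation g ∈ W is the orthogonal projection of f onto W. Writing g = a_0 + a_1 x + a_2 x^2, the coefficients solve the normal equations G · a = b where
  G_{ij} = <φ_i, φ_j> and b_i = <f, φ_i>, with φ_0 = 1, φ_1 = x, φ_2 = x^2.
G =
  [2, 0, 2/3]
  [0, 2/3, 0]
  [2/3, 0, 2/5],
b = (68/15, 22/15, 36/35).
Solving gives a_0 = 111/35, a_1 = 11/5, a_2 = -19/7, so
  g(x) = -19*x^2/7 + 11*x/5 + 111/35.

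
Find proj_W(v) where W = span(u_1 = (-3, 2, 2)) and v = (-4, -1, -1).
proj_W(v) = (-24/17, 16/17, 16/17)

Set up U = [u_1 | ... | u_1] ∈ R^(3×1). The projector onto W = col(U) is P = U (U^T U)^(-1) U^T.
Compute U^T U =
  [17],
and U^T v = (8).
Solve U^T U · c = U^T v for the coefficients: c = (8/17). The projection is proj_W(v) = U c.
Check: (v - proj_W(v)) · u_1 = 0  (should be 0).
Result: proj_W(v) = (-24/17, 16/17, 16/17).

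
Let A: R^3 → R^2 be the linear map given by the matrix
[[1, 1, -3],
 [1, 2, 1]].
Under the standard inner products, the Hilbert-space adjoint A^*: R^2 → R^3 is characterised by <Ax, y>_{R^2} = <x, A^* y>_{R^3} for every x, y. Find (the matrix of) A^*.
A^* = A^T =
[[1, 1],
 [1, 2],
 [-3, 1]]

For real matrices with standard dot products, the defining identity <Ax, y> = <x, A^* y> gives (Ax)^T y = x^T (A^*) y, i.e. x^T A^T y = x^T (A^*) y. Since this holds for all x, y, we must have A^* = A^T. Therefore
A^* =
[[1, 1],
 [1, 2],
 [-3, 1]].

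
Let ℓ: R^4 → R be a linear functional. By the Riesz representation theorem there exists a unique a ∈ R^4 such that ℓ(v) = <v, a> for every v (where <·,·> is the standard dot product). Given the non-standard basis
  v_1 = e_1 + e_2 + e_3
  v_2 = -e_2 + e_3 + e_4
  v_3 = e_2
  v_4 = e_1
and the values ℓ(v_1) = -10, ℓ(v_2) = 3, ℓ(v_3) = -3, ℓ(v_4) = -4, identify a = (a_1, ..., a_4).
a = (-4, -3, -3, 3)

Write a = (a_1, ..., a_4) in the standard basis. For each basis vector v_i, ℓ(v_i) = <v_i, a> is a linear equation in the a_j's. Collect the n equations into a matrix system V a = ℓ, where row i of V is v_i (expressed in the standard basis). Since V is invertible (lower-triangular with 1s on the diagonal, up to permutation), solve by back-substitution:
  V =
[[1, 1, 1, 0],
 [0, -1, 1, 1],
 [0, 1, 0, 0],
 [1, 0, 0, 0]]
  V a = (-10, 3, -3, -4)
Solving gives a = (-4, -3, -3, 3).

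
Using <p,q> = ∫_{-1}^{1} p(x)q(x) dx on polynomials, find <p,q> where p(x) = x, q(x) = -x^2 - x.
<p,q> = -2/3

Expand the product: p(x)·q(x) = -x^3 - x^2.
∫_{-1}^{1} of each monomial x^k gives [2/(k+1) if k even, 0 if k odd]. Integrating term-by-term (or equivalently evaluating the antiderivative F(x) = -x^4/4 - x^3/3 at the endpoints):
  F(1) − F(−1) = -7/12 − (1/12) = -2/3.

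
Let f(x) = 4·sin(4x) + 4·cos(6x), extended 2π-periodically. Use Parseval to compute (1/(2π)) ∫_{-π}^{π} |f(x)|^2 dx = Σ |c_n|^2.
Σ |c_n|^2 = 16

Expand |f|^2 and use orthogonality of {sin(nx), cos(mx)} on [-π, π]:
  ∫_{-π}^{π} sin(nx)^2 dx = π, ∫ cos(mx)^2 dx = π, and cross terms integrate to 0.
So ∫_{-π}^{π} f(x)^2 dx = 4^2 · π + 4^2 · π = (16 + 16)π.
Divide by 2π: (16 + 16)/2 = 16.
By Parseval, this equals Σ |c_n|^2.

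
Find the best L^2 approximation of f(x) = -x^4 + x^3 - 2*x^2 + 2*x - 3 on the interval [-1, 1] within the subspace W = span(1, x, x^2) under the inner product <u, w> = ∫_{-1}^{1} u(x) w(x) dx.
g(x) = -20*x^2/7 + 13*x/5 - 102/35

The best approximation g ∈ W is the orthogonal projection of f onto W. Writing g = a_0 + a_1 x + a_2 x^2, the coefficients solve the normal equations G · a = b where
  G_{ij} = <φ_i, φ_j> and b_i = <f, φ_i>, with φ_0 = 1, φ_1 = x, φ_2 = x^2.
G =
  [2, 0, 2/3]
  [0, 2/3, 0]
  [2/3, 0, 2/5],
b = (-116/15, 26/15, -108/35).
Solving gives a_0 = -102/35, a_1 = 13/5, a_2 = -20/7, so
  g(x) = -20*x^2/7 + 13*x/5 - 102/35.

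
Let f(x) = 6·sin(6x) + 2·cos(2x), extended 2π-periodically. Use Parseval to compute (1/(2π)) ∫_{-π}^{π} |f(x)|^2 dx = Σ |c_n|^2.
Σ |c_n|^2 = 20

Expand |f|^2 and use orthogonality of {sin(nx), cos(mx)} on [-π, π]:
  ∫_{-π}^{π} sin(nx)^2 dx = π, ∫ cos(mx)^2 dx = π, and cross terms integrate to 0.
So ∫_{-π}^{π} f(x)^2 dx = 6^2 · π + 2^2 · π = (36 + 4)π.
Divide by 2π: (36 + 4)/2 = 20.
By Parseval, this equals Σ |c_n|^2.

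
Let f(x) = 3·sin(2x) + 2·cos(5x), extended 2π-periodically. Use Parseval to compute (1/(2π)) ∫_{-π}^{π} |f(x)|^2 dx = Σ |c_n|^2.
Σ |c_n|^2 = 13/2

Expand |f|^2 and use orthogonality of {sin(nx), cos(mx)} on [-π, π]:
  ∫_{-π}^{π} sin(nx)^2 dx = π, ∫ cos(mx)^2 dx = π, and cross terms integrate to 0.
So ∫_{-π}^{π} f(x)^2 dx = 3^2 · π + 2^2 · π = (9 + 4)π.
Divide by 2π: (9 + 4)/2 = 13/2.
By Parseval, this equals Σ |c_n|^2.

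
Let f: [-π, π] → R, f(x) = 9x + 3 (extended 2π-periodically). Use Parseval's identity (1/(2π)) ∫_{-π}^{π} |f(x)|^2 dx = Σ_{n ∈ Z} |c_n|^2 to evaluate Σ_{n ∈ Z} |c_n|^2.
Σ |c_n|^2 = 27π^2 + 9

Expand and integrate term by term over [-π, π]:
  ∫ (9x)^2 dx = 81·(2π^3/3); ∫ 2·9·(3)·x dx = 0 (odd integrand); ∫ 3^2 dx = 9·2π.
So (1/(2π)) ∫_{-π}^{π} (9x + 3)^2 dx = 81π^2/3 + 9 = 27π^2 + 9.
Parseval ⇒ Σ |c_n|^2 = 27π^2 + 9.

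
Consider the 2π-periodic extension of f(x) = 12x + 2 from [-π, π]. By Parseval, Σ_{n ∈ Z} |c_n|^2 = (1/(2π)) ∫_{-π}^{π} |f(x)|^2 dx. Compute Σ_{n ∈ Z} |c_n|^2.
Σ |c_n|^2 = 48π^2 + 4

Expand and integrate term by term over [-π, π]:
  ∫ (12x)^2 dx = 144·(2π^3/3); ∫ 2·12·(2)·x dx = 0 (odd integrand); ∫ 2^2 dx = 4·2π.
So (1/(2π)) ∫_{-π}^{π} (12x + 2)^2 dx = 144π^2/3 + 4 = 48π^2 + 4.
Parseval ⇒ Σ |c_n|^2 = 48π^2 + 4.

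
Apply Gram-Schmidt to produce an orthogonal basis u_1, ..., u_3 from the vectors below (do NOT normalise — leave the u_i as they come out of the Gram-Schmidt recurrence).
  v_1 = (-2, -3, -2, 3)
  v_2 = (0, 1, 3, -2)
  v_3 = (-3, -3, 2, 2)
Orthogonal basis:
  u_1 = (-2, -3, -2, 3)
  u_2 = (-15/13, -19/26, 24/13, -7/26)
  u_3 = (29/139, 23/139, 37/139, 67/139)

Apply the Gram-Schmidt recurrence
  u_1 = v_1
  u_i = v_i − Σ_{j<i} ((v_i · u_j) / (u_j · u_j)) · u_j.

Step by step this gives:
  u_1 = (-2, -3, -2, 3)
  u_2 = (-15/13, -19/26, 24/13, -7/26)
  u_3 = (29/139, 23/139, 37/139, 67/139)

Orthogonality check:
  u_2 · u_1 = 0 (should be 0)
  u_3 · u_1 = 0 (should be 0)
  u_3 · u_2 = 0 (should be 0)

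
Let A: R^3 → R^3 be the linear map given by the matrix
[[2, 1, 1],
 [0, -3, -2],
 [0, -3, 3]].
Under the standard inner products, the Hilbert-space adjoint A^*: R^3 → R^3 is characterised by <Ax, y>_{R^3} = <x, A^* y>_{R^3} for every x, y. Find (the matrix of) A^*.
A^* = A^T =
[[2, 0, 0],
 [1, -3, -3],
 [1, -2, 3]]

For real matrices with standard dot products, the defining identity <Ax, y> = <x, A^* y> gives (Ax)^T y = x^T (A^*) y, i.e. x^T A^T y = x^T (A^*) y. Since this holds for all x, y, we must have A^* = A^T. Therefore
A^* =
[[2, 0, 0],
 [1, -3, -3],
 [1, -2, 3]].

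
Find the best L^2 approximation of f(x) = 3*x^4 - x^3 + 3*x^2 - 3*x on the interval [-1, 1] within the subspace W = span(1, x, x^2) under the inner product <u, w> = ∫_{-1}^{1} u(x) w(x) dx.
g(x) = 39*x^2/7 - 18*x/5 - 9/35

The best approximation g ∈ W is the orthogonal projection of f onto W. Writing g = a_0 + a_1 x + a_2 x^2, the coefficients solve the normal equations G · a = b where
  G_{ij} = <φ_i, φ_j> and b_i = <f, φ_i>, with φ_0 = 1, φ_1 = x, φ_2 = x^2.
G =
  [2, 0, 2/3]
  [0, 2/3, 0]
  [2/3, 0, 2/5],
b = (16/5, -12/5, 72/35).
Solving gives a_0 = -9/35, a_1 = -18/5, a_2 = 39/7, so
  g(x) = 39*x^2/7 - 18*x/5 - 9/35.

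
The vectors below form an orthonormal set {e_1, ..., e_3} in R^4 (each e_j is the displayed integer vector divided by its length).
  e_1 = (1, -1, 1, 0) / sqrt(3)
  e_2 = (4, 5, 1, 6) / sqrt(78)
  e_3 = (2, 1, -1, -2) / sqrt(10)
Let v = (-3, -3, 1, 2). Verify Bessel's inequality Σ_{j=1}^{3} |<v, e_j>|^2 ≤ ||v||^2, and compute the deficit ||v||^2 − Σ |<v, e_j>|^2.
Σ |<v, e_j>|^2 = 1459/65; ||v||^2 = 23; deficit = 36/65

Write each e_j = u_j / sqrt(<u_j, u_j>) where u_j is the displayed integer vector. Then <v, e_j> = <v, u_j> / sqrt(<u_j, u_j>), so |<v, e_j>|^2 = <v, u_j>^2 / <u_j, u_j>.
Coefficients: <v, e_1> = 1/sqrt(3), <v, e_2> = -14/sqrt(78), <v, e_3> = -14/sqrt(10).
Square and sum: Σ |<v, e_j>|^2 = 1459/65.
Compute ||v||^2 = v·v = 23.
Deficit = 23 − 1459/65 = 36/65 ≥ 0, confirming Bessel's inequality. (The deficit equals ||v − Σ <v,e_j> e_j||^2, the squared distance from v to span{e_j}.)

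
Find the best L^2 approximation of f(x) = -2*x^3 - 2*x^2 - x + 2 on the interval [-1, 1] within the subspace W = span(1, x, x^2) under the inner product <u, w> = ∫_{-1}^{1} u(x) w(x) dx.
g(x) = -2*x^2 - 11*x/5 + 2

The best approximation g ∈ W is the orthogonal projection of f onto W. Writing g = a_0 + a_1 x + a_2 x^2, the coefficients solve the normal equations G · a = b where
  G_{ij} = <φ_i, φ_j> and b_i = <f, φ_i>, with φ_0 = 1, φ_1 = x, φ_2 = x^2.
G =
  [2, 0, 2/3]
  [0, 2/3, 0]
  [2/3, 0, 2/5],
b = (8/3, -22/15, 8/15).
Solving gives a_0 = 2, a_1 = -11/5, a_2 = -2, so
  g(x) = -2*x^2 - 11*x/5 + 2.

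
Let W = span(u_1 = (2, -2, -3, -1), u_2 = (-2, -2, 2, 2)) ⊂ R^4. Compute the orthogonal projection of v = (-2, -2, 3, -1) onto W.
proj_W(v) = (-23/14, -15/14, 25/14, 3/2)

Set up U = [u_1 | ... | u_2] ∈ R^(4×2). The projector onto W = col(U) is P = U (U^T U)^(-1) U^T.
Compute U^T U =
  [18, -8]
  [-8, 16],
and U^T v = (-8, 12).
Solve U^T U · c = U^T v for the coefficients: c = (-1/7, 19/28). The projection is proj_W(v) = U c.
Check: (v - proj_W(v)) · u_1 = 0  (should be 0).
Check: (v - proj_W(v)) · u_2 = 0  (should be 0).
Result: proj_W(v) = (-23/14, -15/14, 25/14, 3/2).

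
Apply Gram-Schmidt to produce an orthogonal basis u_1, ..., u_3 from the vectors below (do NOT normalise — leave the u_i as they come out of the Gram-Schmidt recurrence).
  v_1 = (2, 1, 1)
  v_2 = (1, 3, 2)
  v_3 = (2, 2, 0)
Orthogonal basis:
  u_1 = (2, 1, 1)
  u_2 = (-4/3, 11/6, 5/6)
  u_3 = (8/35, 24/35, -8/7)

Apply the Gram-Schmidt recurrence
  u_1 = v_1
  u_i = v_i − Σ_{j<i} ((v_i · u_j) / (u_j · u_j)) · u_j.

Step by step this gives:
  u_1 = (2, 1, 1)
  u_2 = (-4/3, 11/6, 5/6)
  u_3 = (8/35, 24/35, -8/7)

Orthogonality check:
  u_2 · u_1 = 0 (should be 0)
  u_3 · u_1 = 0 (should be 0)
  u_3 · u_2 = 0 (should be 0)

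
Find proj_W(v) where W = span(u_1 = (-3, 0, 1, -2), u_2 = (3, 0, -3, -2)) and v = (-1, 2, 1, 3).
proj_W(v) = (-33/61, 0, 103/61, 162/61)

Set up U = [u_1 | ... | u_2] ∈ R^(4×2). The projector onto W = col(U) is P = U (U^T U)^(-1) U^T.
Compute U^T U =
  [14, -8]
  [-8, 22],
and U^T v = (-2, -12).
Solve U^T U · c = U^T v for the coefficients: c = (-35/61, -46/61). The projection is proj_W(v) = U c.
Check: (v - proj_W(v)) · u_1 = 0  (should be 0).
Check: (v - proj_W(v)) · u_2 = 0  (should be 0).
Result: proj_W(v) = (-33/61, 0, 103/61, 162/61).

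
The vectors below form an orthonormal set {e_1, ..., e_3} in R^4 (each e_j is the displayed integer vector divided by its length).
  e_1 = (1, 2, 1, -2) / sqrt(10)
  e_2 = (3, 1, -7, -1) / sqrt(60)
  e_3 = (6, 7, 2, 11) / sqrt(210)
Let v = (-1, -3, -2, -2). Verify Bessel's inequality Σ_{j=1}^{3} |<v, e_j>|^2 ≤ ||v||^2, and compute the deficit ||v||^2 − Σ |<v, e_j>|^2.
Σ |<v, e_j>|^2 = 614/35; ||v||^2 = 18; deficit = 16/35

Write each e_j = u_j / sqrt(<u_j, u_j>) where u_j is the displayed integer vector. Then <v, e_j> = <v, u_j> / sqrt(<u_j, u_j>), so |<v, e_j>|^2 = <v, u_j>^2 / <u_j, u_j>.
Coefficients: <v, e_1> = -5/sqrt(10), <v, e_2> = 10/sqrt(60), <v, e_3> = -53/sqrt(210).
Square and sum: Σ |<v, e_j>|^2 = 614/35.
Compute ||v||^2 = v·v = 18.
Deficit = 18 − 614/35 = 16/35 ≥ 0, confirming Bessel's inequality. (The deficit equals ||v − Σ <v,e_j> e_j||^2, the squared distance from v to span{e_j}.)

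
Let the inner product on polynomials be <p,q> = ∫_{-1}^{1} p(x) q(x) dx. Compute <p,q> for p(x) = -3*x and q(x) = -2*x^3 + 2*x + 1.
<p,q> = -8/5

Expand the product: p(x)·q(x) = 6*x^4 - 6*x^2 - 3*x.
∫_{-1}^{1} of each monomial x^k gives [2/(k+1) if k even, 0 if k odd]. Integrating term-by-term (or equivalently evaluating the antiderivative F(x) = 6*x^5/5 - 2*x^3 - 3*x^2/2 at the endpoints):
  F(1) − F(−1) = -23/10 − (-7/10) = -8/5.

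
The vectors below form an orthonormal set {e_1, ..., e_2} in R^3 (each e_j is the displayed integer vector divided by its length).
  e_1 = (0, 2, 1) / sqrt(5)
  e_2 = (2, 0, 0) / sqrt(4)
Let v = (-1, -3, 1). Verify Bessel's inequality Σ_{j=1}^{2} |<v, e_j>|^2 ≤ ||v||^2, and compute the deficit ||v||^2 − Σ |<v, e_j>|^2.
Σ |<v, e_j>|^2 = 6; ||v||^2 = 11; deficit = 5

Write each e_j = u_j / sqrt(<u_j, u_j>) where u_j is the displayed integer vector. Then <v, e_j> = <v, u_j> / sqrt(<u_j, u_j>), so |<v, e_j>|^2 = <v, u_j>^2 / <u_j, u_j>.
Coefficients: <v, e_1> = -5/sqrt(5), <v, e_2> = -2/sqrt(4).
Square and sum: Σ |<v, e_j>|^2 = 6.
Compute ||v||^2 = v·v = 11.
Deficit = 11 − 6 = 5 ≥ 0, confirming Bessel's inequality. (The deficit equals ||v − Σ <v,e_j> e_j||^2, the squared distance from v to span{e_j}.)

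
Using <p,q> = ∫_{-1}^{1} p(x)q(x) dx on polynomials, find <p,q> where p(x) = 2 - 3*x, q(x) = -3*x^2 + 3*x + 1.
<p,q> = -6

Expand the product: p(x)·q(x) = 9*x^3 - 15*x^2 + 3*x + 2.
∫_{-1}^{1} of each monomial x^k gives [2/(k+1) if k even, 0 if k odd]. Integrating term-by-term (or equivalently evaluating the antiderivative F(x) = 9*x^4/4 - 5*x^3 + 3*x^2/2 + 2*x at the endpoints):
  F(1) − F(−1) = 3/4 − (27/4) = -6.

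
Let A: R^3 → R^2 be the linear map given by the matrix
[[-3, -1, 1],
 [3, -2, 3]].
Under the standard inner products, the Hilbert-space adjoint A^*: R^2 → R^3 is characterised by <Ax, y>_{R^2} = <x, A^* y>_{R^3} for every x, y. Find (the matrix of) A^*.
A^* = A^T =
[[-3, 3],
 [-1, -2],
 [1, 3]]

For real matrices with standard dot products, the defining identity <Ax, y> = <x, A^* y> gives (Ax)^T y = x^T (A^*) y, i.e. x^T A^T y = x^T (A^*) y. Since this holds for all x, y, we must have A^* = A^T. Therefore
A^* =
[[-3, 3],
 [-1, -2],
 [1, 3]].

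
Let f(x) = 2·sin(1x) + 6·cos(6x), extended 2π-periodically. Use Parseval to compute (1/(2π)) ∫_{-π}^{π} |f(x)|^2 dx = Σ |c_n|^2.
Σ |c_n|^2 = 20

Expand |f|^2 and use orthogonality of {sin(nx), cos(mx)} on [-π, π]:
  ∫_{-π}^{π} sin(nx)^2 dx = π, ∫ cos(mx)^2 dx = π, and cross terms integrate to 0.
So ∫_{-π}^{π} f(x)^2 dx = 2^2 · π + 6^2 · π = (4 + 36)π.
Divide by 2π: (4 + 36)/2 = 20.
By Parseval, this equals Σ |c_n|^2.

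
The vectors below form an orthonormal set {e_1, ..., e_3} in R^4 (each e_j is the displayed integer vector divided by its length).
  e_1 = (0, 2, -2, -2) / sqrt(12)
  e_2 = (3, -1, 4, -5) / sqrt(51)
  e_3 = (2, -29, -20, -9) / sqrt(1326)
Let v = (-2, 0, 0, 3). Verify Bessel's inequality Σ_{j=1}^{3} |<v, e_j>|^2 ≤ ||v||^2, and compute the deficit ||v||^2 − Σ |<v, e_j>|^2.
Σ |<v, e_j>|^2 = 965/78; ||v||^2 = 13; deficit = 49/78

Write each e_j = u_j / sqrt(<u_j, u_j>) where u_j is the displayed integer vector. Then <v, e_j> = <v, u_j> / sqrt(<u_j, u_j>), so |<v, e_j>|^2 = <v, u_j>^2 / <u_j, u_j>.
Coefficients: <v, e_1> = -6/sqrt(12), <v, e_2> = -21/sqrt(51), <v, e_3> = -31/sqrt(1326).
Square and sum: Σ |<v, e_j>|^2 = 965/78.
Compute ||v||^2 = v·v = 13.
Deficit = 13 − 965/78 = 49/78 ≥ 0, confirming Bessel's inequality. (The deficit equals ||v − Σ <v,e_j> e_j||^2, the squared distance from v to span{e_j}.)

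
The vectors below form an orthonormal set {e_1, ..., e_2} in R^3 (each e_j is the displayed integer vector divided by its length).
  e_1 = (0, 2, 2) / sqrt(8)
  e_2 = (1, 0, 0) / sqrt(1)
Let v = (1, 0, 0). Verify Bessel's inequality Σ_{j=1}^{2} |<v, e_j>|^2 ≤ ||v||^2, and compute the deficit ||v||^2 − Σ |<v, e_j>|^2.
Σ |<v, e_j>|^2 = 1; ||v||^2 = 1; deficit = 0

Write each e_j = u_j / sqrt(<u_j, u_j>) where u_j is the displayed integer vector. Then <v, e_j> = <v, u_j> / sqrt(<u_j, u_j>), so |<v, e_j>|^2 = <v, u_j>^2 / <u_j, u_j>.
Coefficients: <v, e_1> = 0/sqrt(8), <v, e_2> = 1/sqrt(1).
Square and sum: Σ |<v, e_j>|^2 = 1.
Compute ||v||^2 = v·v = 1.
Deficit = 1 − 1 = 0 ≥ 0, confirming Bessel's inequality. (The deficit equals ||v − Σ <v,e_j> e_j||^2, the squared distance from v to span{e_j}.)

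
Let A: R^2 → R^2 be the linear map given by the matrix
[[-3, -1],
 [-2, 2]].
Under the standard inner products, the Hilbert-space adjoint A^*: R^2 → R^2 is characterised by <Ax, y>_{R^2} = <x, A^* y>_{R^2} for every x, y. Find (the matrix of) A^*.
A^* = A^T =
[[-3, -2],
 [-1, 2]]

For real matrices with standard dot products, the defining identity <Ax, y> = <x, A^* y> gives (Ax)^T y = x^T (A^*) y, i.e. x^T A^T y = x^T (A^*) y. Since this holds for all x, y, we must have A^* = A^T. Therefore
A^* =
[[-3, -2],
 [-1, 2]].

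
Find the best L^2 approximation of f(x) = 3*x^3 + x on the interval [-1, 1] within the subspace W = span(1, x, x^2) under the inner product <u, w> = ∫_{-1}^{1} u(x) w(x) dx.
g(x) = 14*x/5

The best approximation g ∈ W is the orthogonal projection of f onto W. Writing g = a_0 + a_1 x + a_2 x^2, the coefficients solve the normal equations G · a = b where
  G_{ij} = <φ_i, φ_j> and b_i = <f, φ_i>, with φ_0 = 1, φ_1 = x, φ_2 = x^2.
G =
  [2, 0, 2/3]
  [0, 2/3, 0]
  [2/3, 0, 2/5],
b = (0, 28/15, 0).
Solving gives a_0 = 0, a_1 = 14/5, a_2 = 0, so
  g(x) = 14*x/5.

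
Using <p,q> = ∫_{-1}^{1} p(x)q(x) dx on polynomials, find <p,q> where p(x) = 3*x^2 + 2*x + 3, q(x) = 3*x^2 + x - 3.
<p,q> = -196/15

Expand the product: p(x)·q(x) = 9*x^4 + 9*x^3 + 2*x^2 - 3*x - 9.
∫_{-1}^{1} of each monomial x^k gives [2/(k+1) if k even, 0 if k odd]. Integrating term-by-term (or equivalently evaluating the antiderivative F(x) = 9*x^5/5 + 9*x^4/4 + 2*x^3/3 - 3*x^2/2 - 9*x at the endpoints):
  F(1) − F(−1) = -347/60 − (437/60) = -196/15.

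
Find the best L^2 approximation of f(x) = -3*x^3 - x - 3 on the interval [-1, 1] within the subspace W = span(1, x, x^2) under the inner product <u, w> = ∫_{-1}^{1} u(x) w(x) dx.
g(x) = -14*x/5 - 3

The best approximation g ∈ W is the orthogonal projection of f onto W. Writing g = a_0 + a_1 x + a_2 x^2, the coefficients solve the normal equations G · a = b where
  G_{ij} = <φ_i, φ_j> and b_i = <f, φ_i>, with φ_0 = 1, φ_1 = x, φ_2 = x^2.
G =
  [2, 0, 2/3]
  [0, 2/3, 0]
  [2/3, 0, 2/5],
b = (-6, -28/15, -2).
Solving gives a_0 = -3, a_1 = -14/5, a_2 = 0, so
  g(x) = -14*x/5 - 3.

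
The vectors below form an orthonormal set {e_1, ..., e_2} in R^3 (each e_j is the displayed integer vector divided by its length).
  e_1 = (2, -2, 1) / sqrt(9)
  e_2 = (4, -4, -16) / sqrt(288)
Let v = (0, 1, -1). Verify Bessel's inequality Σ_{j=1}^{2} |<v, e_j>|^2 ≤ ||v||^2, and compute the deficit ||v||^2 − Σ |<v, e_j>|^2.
Σ |<v, e_j>|^2 = 3/2; ||v||^2 = 2; deficit = 1/2

Write each e_j = u_j / sqrt(<u_j, u_j>) where u_j is the displayed integer vector. Then <v, e_j> = <v, u_j> / sqrt(<u_j, u_j>), so |<v, e_j>|^2 = <v, u_j>^2 / <u_j, u_j>.
Coefficients: <v, e_1> = -3/sqrt(9), <v, e_2> = 12/sqrt(288).
Square and sum: Σ |<v, e_j>|^2 = 3/2.
Compute ||v||^2 = v·v = 2.
Deficit = 2 − 3/2 = 1/2 ≥ 0, confirming Bessel's inequality. (The deficit equals ||v − Σ <v,e_j> e_j||^2, the squared distance from v to span{e_j}.)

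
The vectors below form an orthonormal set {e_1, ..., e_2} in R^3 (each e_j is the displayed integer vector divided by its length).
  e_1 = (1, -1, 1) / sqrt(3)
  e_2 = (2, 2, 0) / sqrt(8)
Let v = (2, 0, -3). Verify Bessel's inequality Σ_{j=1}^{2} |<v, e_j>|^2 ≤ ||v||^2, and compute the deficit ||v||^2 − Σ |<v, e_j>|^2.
Σ |<v, e_j>|^2 = 7/3; ||v||^2 = 13; deficit = 32/3

Write each e_j = u_j / sqrt(<u_j, u_j>) where u_j is the displayed integer vector. Then <v, e_j> = <v, u_j> / sqrt(<u_j, u_j>), so |<v, e_j>|^2 = <v, u_j>^2 / <u_j, u_j>.
Coefficients: <v, e_1> = -1/sqrt(3), <v, e_2> = 4/sqrt(8).
Square and sum: Σ |<v, e_j>|^2 = 7/3.
Compute ||v||^2 = v·v = 13.
Deficit = 13 − 7/3 = 32/3 ≥ 0, confirming Bessel's inequality. (The deficit equals ||v − Σ <v,e_j> e_j||^2, the squared distance from v to span{e_j}.)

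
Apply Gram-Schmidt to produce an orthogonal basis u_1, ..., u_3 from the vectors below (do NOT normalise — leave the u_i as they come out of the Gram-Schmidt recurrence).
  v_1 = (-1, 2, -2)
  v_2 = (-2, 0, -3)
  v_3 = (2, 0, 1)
Orthogonal basis:
  u_1 = (-1, 2, -2)
  u_2 = (-10/9, -16/9, -11/9)
  u_3 = (48/53, -8/53, -32/53)

Apply the Gram-Schmidt recurrence
  u_1 = v_1
  u_i = v_i − Σ_{j<i} ((v_i · u_j) / (u_j · u_j)) · u_j.

Step by step this gives:
  u_1 = (-1, 2, -2)
  u_2 = (-10/9, -16/9, -11/9)
  u_3 = (48/53, -8/53, -32/53)

Orthogonality check:
  u_2 · u_1 = 0 (should be 0)
  u_3 · u_1 = 0 (should be 0)
  u_3 · u_2 = 0 (should be 0)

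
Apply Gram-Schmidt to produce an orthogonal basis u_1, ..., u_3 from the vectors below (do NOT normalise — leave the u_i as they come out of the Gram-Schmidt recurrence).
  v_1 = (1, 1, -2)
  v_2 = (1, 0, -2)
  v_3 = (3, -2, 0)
Orthogonal basis:
  u_1 = (1, 1, -2)
  u_2 = (1/6, -5/6, -1/3)
  u_3 = (12/5, 0, 6/5)

Apply the Gram-Schmidt recurrence
  u_1 = v_1
  u_i = v_i − Σ_{j<i} ((v_i · u_j) / (u_j · u_j)) · u_j.

Step by step this gives:
  u_1 = (1, 1, -2)
  u_2 = (1/6, -5/6, -1/3)
  u_3 = (12/5, 0, 6/5)

Orthogonality check:
  u_2 · u_1 = 0 (should be 0)
  u_3 · u_1 = 0 (should be 0)
  u_3 · u_2 = 0 (should be 0)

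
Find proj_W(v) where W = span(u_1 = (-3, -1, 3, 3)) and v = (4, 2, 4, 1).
proj_W(v) = (-3/28, -1/28, 3/28, 3/28)

Set up U = [u_1 | ... | u_1] ∈ R^(4×1). The projector onto W = col(U) is P = U (U^T U)^(-1) U^T.
Compute U^T U =
  [28],
and U^T v = (1).
Solve U^T U · c = U^T v for the coefficients: c = (1/28). The projection is proj_W(v) = U c.
Check: (v - proj_W(v)) · u_1 = 0  (should be 0).
Result: proj_W(v) = (-3/28, -1/28, 3/28, 3/28).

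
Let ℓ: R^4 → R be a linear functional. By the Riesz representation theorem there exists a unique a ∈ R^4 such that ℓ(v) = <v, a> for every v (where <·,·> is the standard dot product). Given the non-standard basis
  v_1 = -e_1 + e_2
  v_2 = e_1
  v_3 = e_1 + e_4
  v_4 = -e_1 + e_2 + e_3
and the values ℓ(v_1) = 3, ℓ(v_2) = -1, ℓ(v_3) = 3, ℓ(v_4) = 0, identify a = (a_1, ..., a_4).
a = (-1, 2, -3, 4)

Write a = (a_1, ..., a_4) in the standard basis. For each basis vector v_i, ℓ(v_i) = <v_i, a> is a linear equation in the a_j's. Collect the n equations into a matrix system V a = ℓ, where row i of V is v_i (expressed in the standard basis). Since V is invertible (lower-triangular with 1s on the diagonal, up to permutation), solve by back-substitution:
  V =
[[-1, 1, 0, 0],
 [1, 0, 0, 0],
 [1, 0, 0, 1],
 [-1, 1, 1, 0]]
  V a = (3, -1, 3, 0)
Solving gives a = (-1, 2, -3, 4).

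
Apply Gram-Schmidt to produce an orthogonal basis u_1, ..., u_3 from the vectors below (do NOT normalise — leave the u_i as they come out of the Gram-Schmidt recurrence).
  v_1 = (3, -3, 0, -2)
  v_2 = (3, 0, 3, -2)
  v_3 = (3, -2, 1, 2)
Orthogonal basis:
  u_1 = (3, -3, 0, -2)
  u_2 = (27/22, 39/22, 3, -9/11)
  u_3 = (48/35, -24/35, 24/35, 108/35)

Apply the Gram-Schmidt recurrence
  u_1 = v_1
  u_i = v_i − Σ_{j<i} ((v_i · u_j) / (u_j · u_j)) · u_j.

Step by step this gives:
  u_1 = (3, -3, 0, -2)
  u_2 = (27/22, 39/22, 3, -9/11)
  u_3 = (48/35, -24/35, 24/35, 108/35)

Orthogonality check:
  u_2 · u_1 = 0 (should be 0)
  u_3 · u_1 = 0 (should be 0)
  u_3 · u_2 = 0 (should be 0)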